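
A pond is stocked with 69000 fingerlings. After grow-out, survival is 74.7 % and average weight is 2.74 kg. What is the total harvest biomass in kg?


Survivors = 69000 * 74.7/100 = 51543 fish
Harvest biomass = survivors * W_f = 51543 * 2.74 = 141227.82 kg

141227.82 kg


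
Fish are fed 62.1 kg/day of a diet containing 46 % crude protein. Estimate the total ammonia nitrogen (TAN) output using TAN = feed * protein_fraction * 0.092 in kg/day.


Protein in feed = 62.1 * 46/100 = 28.566 kg/day
TAN = protein * 0.092 = 28.566 * 0.092 = 2.628072 kg/day

2.628072 kg/day


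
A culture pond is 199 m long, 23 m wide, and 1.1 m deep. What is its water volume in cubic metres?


Base area = L * W = 199 * 23 = 4577 m^2
Volume = area * depth = 4577 * 1.1 = 5034.7 m^3

5034.7 m^3


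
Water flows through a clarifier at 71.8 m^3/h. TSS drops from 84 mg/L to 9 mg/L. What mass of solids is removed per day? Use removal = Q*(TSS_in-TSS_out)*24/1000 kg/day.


Concentration drop: TSS_in - TSS_out = 84 - 9 = 75 mg/L
Hourly solids removed = Q * dTSS = 71.8 m^3/h * 75 mg/L = 5385 g/h  (m^3/h * mg/L = g/h)
Daily solids removed = 5385 * 24 = 129240 g/day
Convert g to kg: 129240 / 1000 = 129.24 kg/day

129.24 kg/day


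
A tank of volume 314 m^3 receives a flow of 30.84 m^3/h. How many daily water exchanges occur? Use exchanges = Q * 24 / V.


Daily flow volume = 30.84 m^3/h * 24 h = 740.16 m^3/day
Exchanges = daily flow / tank volume = 740.16 / 314 = 2.3572 exchanges/day

2.3572 exchanges/day


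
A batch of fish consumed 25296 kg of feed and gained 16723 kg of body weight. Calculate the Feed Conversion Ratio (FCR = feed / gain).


FCR = feed consumed / weight gained
FCR = 25296 kg / 16723 kg = 1.51265

1.51265


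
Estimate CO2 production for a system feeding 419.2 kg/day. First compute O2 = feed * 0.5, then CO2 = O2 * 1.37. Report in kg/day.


O2 = 419.2 * 0.5 = 209.6
CO2 = 209.6 * 1.37 = 287.152

287.152 kg/day


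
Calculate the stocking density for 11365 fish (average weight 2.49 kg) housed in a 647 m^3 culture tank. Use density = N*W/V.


Total biomass = 11365 fish * 2.49 kg = 28298.85 kg
Density = total biomass / volume = 28298.85 / 647 = 43.7386 kg/m^3

43.7386 kg/m^3


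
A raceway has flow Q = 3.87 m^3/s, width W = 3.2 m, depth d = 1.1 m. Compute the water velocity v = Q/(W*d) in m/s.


Cross-sectional area = W * d = 3.2 * 1.1 = 3.52 m^2
Velocity = Q / A = 3.87 / 3.52 = 1.09943 m/s

1.09943 m/s


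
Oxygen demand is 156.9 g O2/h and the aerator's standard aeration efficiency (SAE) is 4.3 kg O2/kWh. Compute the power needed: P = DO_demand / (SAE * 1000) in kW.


SAE in g O2/kWh = 4.3 * 1000 = 4300 g/kWh
P = DO_demand / SAE_g = 156.9 / 4300 = 0.0364884 kW

0.0364884 kW


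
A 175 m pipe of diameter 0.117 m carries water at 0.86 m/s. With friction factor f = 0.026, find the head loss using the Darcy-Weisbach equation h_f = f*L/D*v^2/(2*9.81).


v^2 = 0.86^2 = 0.7396 m^2/s^2
L/D = 175/0.117 = 1495.7265
h_f = f*(L/D)*v^2/(2g) = 0.026 * 1495.7265 * 0.7396 / 19.62 = 1.46596 m

1.46596 m


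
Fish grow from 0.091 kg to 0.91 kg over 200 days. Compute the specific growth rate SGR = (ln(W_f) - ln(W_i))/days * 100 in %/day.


ln(W_f) = ln(0.91) = -0.094310679
ln(W_i) = ln(0.091) = -2.3968958
ln(W_f) - ln(W_i) = -0.094310679 - -2.3968958 = 2.3025851
SGR = 2.3025851 / 200 * 100 = 1.15129 %/day

1.15129 %/day


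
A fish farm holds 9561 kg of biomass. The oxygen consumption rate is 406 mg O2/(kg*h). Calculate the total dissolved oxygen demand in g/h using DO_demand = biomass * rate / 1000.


Total O2 consumption (mg/h) = 9561 kg * 406 mg/(kg*h) = 3881766 mg/h
Convert to g/h: 3881766 / 1000 = 3881.766 g/h

3881.766 g/h


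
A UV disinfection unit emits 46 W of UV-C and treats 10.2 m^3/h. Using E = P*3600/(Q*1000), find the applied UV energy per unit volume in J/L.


Energy delivered per hour = 46 W * 3600 s = 165600 J/h
Volume treated per hour = 10.2 m^3/h * 1000 = 10200 L/h
dose = 165600 / 10200 = 16.2353 J/L

16.2353 J/L


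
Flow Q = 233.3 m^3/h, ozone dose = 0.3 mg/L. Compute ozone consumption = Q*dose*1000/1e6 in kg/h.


O3 demand (mg/h) = Q * dose * 1000 = 233.3 * 0.3 * 1000 = 69990 mg/h
Convert mg to kg: 69990 / 1e6 = 0.06999 kg/h

0.06999 kg/h


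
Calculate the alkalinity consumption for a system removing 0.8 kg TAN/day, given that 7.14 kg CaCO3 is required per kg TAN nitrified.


Alkalinity factor: 7.14 kg CaCO3 consumed per kg TAN nitrified
alk = 0.8 kg TAN * 7.14 = 5.712 kg CaCO3/day

5.712 kg CaCO3/day


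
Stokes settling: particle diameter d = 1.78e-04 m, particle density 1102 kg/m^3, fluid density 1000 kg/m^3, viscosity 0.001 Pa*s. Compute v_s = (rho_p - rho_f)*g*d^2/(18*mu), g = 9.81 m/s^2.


Density difference: rho_p - rho_f = 1102 - 1000 = 102 kg/m^3
d^2 = (1.78e-04)^2 = 3.1684e-08 m^2
Numerator = (rho_p - rho_f) * g * d^2 = 102 * 9.81 * 3.1684e-08 = 3.1703644e-05
Denominator = 18 * mu = 18 * 0.001 = 0.018
v_s = 3.1703644e-05 / 0.018 = 0.00176131 m/s
Check: Re = rho_f * v_s * d / mu = 1000 * 0.00176131 * 1.78e-04 / 0.001 = 0.314 < 1, so Stokes' law applies.

0.00176131 m/s


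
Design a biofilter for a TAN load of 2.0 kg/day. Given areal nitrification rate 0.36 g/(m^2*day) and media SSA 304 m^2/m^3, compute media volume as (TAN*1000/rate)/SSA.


A = 2.0*1000 / 0.36 = 5555.5556 m^2
V = 5555.5556 / 304 = 18.2749

18.2749 m^3


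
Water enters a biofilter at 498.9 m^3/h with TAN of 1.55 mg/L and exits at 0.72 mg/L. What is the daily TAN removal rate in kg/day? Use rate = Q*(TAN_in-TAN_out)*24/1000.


Concentration drop: TAN_in - TAN_out = 1.55 - 0.72 = 0.83 mg/L
Hourly TAN removed = Q * dTAN = 498.9 m^3/h * 0.83 mg/L = 414.087 g/h  (m^3/h * mg/L = g/h)
Daily TAN removed = 414.087 * 24 = 9938.088 g/day
Convert to kg/day: 9938.088 / 1000 = 9.938088 kg/day

9.938088 kg/day


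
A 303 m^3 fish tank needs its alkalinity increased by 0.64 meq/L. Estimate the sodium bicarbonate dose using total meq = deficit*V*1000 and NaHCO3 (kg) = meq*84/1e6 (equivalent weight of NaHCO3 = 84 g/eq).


Tank volume in L = 303 m^3 * 1000 = 303000 L
Total meq required = 0.64 meq/L * 303000 L = 193920 meq
NaHCO3 mass = 193920 meq * 84 mg/meq / 1e6 = 16.2893 kg

16.2893 kg


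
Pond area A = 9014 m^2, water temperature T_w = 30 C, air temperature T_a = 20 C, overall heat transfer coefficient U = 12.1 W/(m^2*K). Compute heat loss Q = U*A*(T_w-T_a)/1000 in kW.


Temperature difference dT = 30 - 20 = 10 K
Heat loss (W) = U * A * dT = 12.1 * 9014 * 10 = 1090694 W
Convert to kW: 1090694 / 1000 = 1090.694 kW

1090.694 kW


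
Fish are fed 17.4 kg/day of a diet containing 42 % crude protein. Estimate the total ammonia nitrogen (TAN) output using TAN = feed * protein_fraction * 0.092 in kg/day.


Protein in feed = 17.4 * 42/100 = 7.308 kg/day
TAN = protein * 0.092 = 7.308 * 0.092 = 0.672336 kg/day

0.672336 kg/day


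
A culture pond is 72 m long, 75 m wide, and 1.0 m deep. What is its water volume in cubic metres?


Base area = L * W = 72 * 75 = 5400 m^2
Volume = area * depth = 5400 * 1.0 = 5400 m^3

5400 m^3


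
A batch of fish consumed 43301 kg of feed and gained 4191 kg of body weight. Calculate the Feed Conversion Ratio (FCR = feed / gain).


FCR = feed consumed / weight gained
FCR = 43301 kg / 4191 kg = 10.3319

10.3319


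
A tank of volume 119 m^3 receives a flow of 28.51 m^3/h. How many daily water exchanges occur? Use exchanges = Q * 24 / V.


Daily flow volume = 28.51 m^3/h * 24 h = 684.24 m^3/day
Exchanges = daily flow / tank volume = 684.24 / 119 = 5.74992 exchanges/day

5.74992 exchanges/day


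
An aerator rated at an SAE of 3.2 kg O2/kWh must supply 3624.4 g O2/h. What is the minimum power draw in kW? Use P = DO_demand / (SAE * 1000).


SAE in g O2/kWh = 3.2 * 1000 = 3200 g/kWh
P = DO_demand / SAE_g = 3624.4 / 3200 = 1.13262 kW

1.13262 kW


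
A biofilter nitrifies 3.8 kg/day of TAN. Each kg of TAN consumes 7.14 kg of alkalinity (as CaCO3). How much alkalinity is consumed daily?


Alkalinity factor: 7.14 kg CaCO3 consumed per kg TAN nitrified
alk = 3.8 kg TAN * 7.14 = 27.132 kg CaCO3/day

27.132 kg CaCO3/day


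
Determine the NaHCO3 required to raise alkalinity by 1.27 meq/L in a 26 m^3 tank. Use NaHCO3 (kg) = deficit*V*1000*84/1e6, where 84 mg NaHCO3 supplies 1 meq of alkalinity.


Tank volume in L = 26 m^3 * 1000 = 26000 L
Total meq required = 1.27 meq/L * 26000 L = 33020 meq
NaHCO3 mass = 33020 meq * 84 mg/meq / 1e6 = 2.77368 kg

2.77368 kg


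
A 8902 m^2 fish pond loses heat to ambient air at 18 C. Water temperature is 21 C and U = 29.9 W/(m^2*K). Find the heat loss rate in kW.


Temperature difference dT = 21 - 18 = 3 K
Heat loss (W) = U * A * dT = 29.9 * 8902 * 3 = 798509.4 W
Convert to kW: 798509.4 / 1000 = 798.5094 kW

798.5094 kW


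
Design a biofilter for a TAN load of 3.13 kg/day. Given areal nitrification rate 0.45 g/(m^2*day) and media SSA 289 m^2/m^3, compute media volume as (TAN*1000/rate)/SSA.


A = 3.13*1000 / 0.45 = 6955.5556 m^2
V = 6955.5556 / 289 = 24.0677

24.0677 m^3


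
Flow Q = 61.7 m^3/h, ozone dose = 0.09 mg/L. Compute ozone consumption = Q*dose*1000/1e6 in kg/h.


O3 demand (mg/h) = Q * dose * 1000 = 61.7 * 0.09 * 1000 = 5553 mg/h
Convert mg to kg: 5553 / 1e6 = 0.005553 kg/h

0.005553 kg/h


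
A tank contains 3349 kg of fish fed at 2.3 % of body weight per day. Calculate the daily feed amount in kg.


Feeding rate fraction = 2.3% / 100 = 0.023
Daily feed = 3349 kg * 0.023 = 77.027 kg/day

77.027 kg/day


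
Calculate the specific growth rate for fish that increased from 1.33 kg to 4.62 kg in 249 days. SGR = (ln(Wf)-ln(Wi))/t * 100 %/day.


ln(W_f) = ln(4.62) = 1.5303947
ln(W_i) = ln(1.33) = 0.28517894
ln(W_f) - ln(W_i) = 1.5303947 - 0.28517894 = 1.2452158
SGR = 1.2452158 / 249 * 100 = 0.500087 %/day

0.500087 %/day


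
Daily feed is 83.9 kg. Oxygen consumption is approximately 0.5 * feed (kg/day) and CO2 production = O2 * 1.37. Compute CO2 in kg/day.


O2 = 83.9 * 0.5 = 41.95
CO2 = 41.95 * 1.37 = 57.4715

57.4715 kg/day


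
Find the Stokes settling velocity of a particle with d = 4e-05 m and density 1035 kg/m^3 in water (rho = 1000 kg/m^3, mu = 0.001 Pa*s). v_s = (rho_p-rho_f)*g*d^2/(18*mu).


Density difference: rho_p - rho_f = 1035 - 1000 = 35 kg/m^3
d^2 = (4e-05)^2 = 1.6e-09 m^2
Numerator = (rho_p - rho_f) * g * d^2 = 35 * 9.81 * 1.6e-09 = 5.4936e-07
Denominator = 18 * mu = 18 * 0.001 = 0.018
v_s = 5.4936e-07 / 0.018 = 3.052e-05 m/s
Check: Re = rho_f * v_s * d / mu = 1000 * 3.052e-05 * 4e-05 / 0.001 = 0.00122 < 1, so Stokes' law applies.

3.052e-05 m/s


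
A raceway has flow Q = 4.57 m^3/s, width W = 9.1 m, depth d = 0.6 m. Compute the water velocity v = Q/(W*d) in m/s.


Cross-sectional area = W * d = 9.1 * 0.6 = 5.46 m^2
Velocity = Q / A = 4.57 / 5.46 = 0.836996 m/s

0.836996 m/s


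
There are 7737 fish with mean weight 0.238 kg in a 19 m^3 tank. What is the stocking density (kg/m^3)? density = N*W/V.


Total biomass = 7737 fish * 0.238 kg = 1841.406 kg
Density = total biomass / volume = 1841.406 / 19 = 96.9161 kg/m^3

96.9161 kg/m^3


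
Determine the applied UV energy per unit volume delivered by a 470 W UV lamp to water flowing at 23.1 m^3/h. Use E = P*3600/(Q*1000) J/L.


Energy delivered per hour = 470 W * 3600 s = 1692000 J/h
Volume treated per hour = 23.1 m^3/h * 1000 = 23100 L/h
dose = 1692000 / 23100 = 73.2468 J/L

73.2468 J/L


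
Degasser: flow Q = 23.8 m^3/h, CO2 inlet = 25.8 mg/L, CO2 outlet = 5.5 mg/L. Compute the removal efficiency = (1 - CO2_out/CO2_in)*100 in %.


CO2_out / CO2_in = 5.5 / 25.8 = 0.21317829
Fraction remaining = 0.21317829
efficiency = (1 - 0.21317829) * 100 = 78.6822 %

78.6822 %


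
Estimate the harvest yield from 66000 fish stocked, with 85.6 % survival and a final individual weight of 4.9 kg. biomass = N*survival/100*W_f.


Survivors = 66000 * 85.6/100 = 56496 fish
Harvest biomass = survivors * W_f = 56496 * 4.9 = 276830.4 kg

276830.4 kg


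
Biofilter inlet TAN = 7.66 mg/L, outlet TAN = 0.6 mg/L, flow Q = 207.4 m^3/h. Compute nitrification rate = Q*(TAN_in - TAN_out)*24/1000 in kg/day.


Concentration drop: TAN_in - TAN_out = 7.66 - 0.6 = 7.06 mg/L
Hourly TAN removed = Q * dTAN = 207.4 m^3/h * 7.06 mg/L = 1464.244 g/h  (m^3/h * mg/L = g/h)
Daily TAN removed = 1464.244 * 24 = 35141.856 g/day
Convert to kg/day: 35141.856 / 1000 = 35.141856 kg/day

35.141856 kg/day


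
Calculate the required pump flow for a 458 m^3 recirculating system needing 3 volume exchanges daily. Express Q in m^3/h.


Daily recirculation volume = 458 m^3 * 3 = 1374 m^3/day
Flow rate Q = daily volume / 24 h = 1374 / 24 = 57.25 m^3/h

57.25 m^3/h


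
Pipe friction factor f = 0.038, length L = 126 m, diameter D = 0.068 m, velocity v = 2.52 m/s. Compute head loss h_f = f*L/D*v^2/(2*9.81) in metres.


v^2 = 2.52^2 = 6.3504 m^2/s^2
L/D = 126/0.068 = 1852.9412
h_f = f*(L/D)*v^2/(2g) = 0.038 * 1852.9412 * 6.3504 / 19.62 = 22.7902 m

22.7902 m


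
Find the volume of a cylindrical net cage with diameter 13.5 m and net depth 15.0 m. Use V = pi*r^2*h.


r = d/2 = 13.5/2 = 6.75 m
Base area = pi*r^2 = pi*6.75^2 = 143.13882 m^2
Volume = 143.13882 * 15.0 = 2147.08 m^3

2147.08 m^3


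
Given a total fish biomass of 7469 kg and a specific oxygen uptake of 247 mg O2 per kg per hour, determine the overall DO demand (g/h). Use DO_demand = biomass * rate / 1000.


Total O2 consumption (mg/h) = 7469 kg * 247 mg/(kg*h) = 1844843 mg/h
Convert to g/h: 1844843 / 1000 = 1844.843 g/h

1844.843 g/h


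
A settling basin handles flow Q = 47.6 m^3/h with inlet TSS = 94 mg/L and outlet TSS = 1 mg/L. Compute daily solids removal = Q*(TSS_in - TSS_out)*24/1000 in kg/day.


Concentration drop: TSS_in - TSS_out = 94 - 1 = 93 mg/L
Hourly solids removed = Q * dTSS = 47.6 m^3/h * 93 mg/L = 4426.8 g/h  (m^3/h * mg/L = g/h)
Daily solids removed = 4426.8 * 24 = 106243.2 g/day
Convert g to kg: 106243.2 / 1000 = 106.2432 kg/day

106.2432 kg/day


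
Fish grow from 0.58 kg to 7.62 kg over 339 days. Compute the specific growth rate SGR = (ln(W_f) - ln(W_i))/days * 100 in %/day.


ln(W_f) = ln(7.62) = 2.0307764
ln(W_i) = ln(0.58) = -0.54472718
ln(W_f) - ln(W_i) = 2.0307764 - -0.54472718 = 2.5755036
SGR = 2.5755036 / 339 * 100 = 0.759736 %/day

0.759736 %/day


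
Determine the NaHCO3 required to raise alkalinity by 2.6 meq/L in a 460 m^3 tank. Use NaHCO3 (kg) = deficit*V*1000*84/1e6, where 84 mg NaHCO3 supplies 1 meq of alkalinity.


Tank volume in L = 460 m^3 * 1000 = 460000 L
Total meq required = 2.6 meq/L * 460000 L = 1196000 meq
NaHCO3 mass = 1196000 meq * 84 mg/meq / 1e6 = 100.464 kg

100.464 kg


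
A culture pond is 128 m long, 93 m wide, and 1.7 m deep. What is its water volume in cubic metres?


Base area = L * W = 128 * 93 = 11904 m^2
Volume = area * depth = 11904 * 1.7 = 20236.8 m^3

20236.8 m^3


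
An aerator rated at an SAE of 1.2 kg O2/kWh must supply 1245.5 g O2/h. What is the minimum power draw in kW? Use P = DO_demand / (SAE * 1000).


SAE in g O2/kWh = 1.2 * 1000 = 1200 g/kWh
P = DO_demand / SAE_g = 1245.5 / 1200 = 1.03792 kW

1.03792 kW


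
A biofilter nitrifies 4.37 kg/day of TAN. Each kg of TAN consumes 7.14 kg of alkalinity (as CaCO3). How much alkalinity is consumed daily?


Alkalinity factor: 7.14 kg CaCO3 consumed per kg TAN nitrified
alk = 4.37 kg TAN * 7.14 = 31.2018 kg CaCO3/day

31.2018 kg CaCO3/day


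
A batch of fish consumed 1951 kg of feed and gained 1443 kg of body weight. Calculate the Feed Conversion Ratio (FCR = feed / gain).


FCR = feed consumed / weight gained
FCR = 1951 kg / 1443 kg = 1.35204

1.35204


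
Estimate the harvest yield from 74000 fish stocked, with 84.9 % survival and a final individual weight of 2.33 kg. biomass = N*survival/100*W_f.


Survivors = 74000 * 84.9/100 = 62826 fish
Harvest biomass = survivors * W_f = 62826 * 2.33 = 146384.58 kg

146384.58 kg


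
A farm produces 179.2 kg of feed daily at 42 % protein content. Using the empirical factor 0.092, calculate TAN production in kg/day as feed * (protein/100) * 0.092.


Protein in feed = 179.2 * 42/100 = 75.264 kg/day
TAN = protein * 0.092 = 75.264 * 0.092 = 6.924288 kg/day

6.924288 kg/day


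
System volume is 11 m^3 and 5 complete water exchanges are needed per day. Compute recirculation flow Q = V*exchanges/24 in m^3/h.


Daily recirculation volume = 11 m^3 * 5 = 55 m^3/day
Flow rate Q = daily volume / 24 h = 55 / 24 = 2.29167 m^3/h

2.29167 m^3/h


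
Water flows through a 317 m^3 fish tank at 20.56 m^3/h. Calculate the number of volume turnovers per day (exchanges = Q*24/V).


Daily flow volume = 20.56 m^3/h * 24 h = 493.44 m^3/day
Exchanges = daily flow / tank volume = 493.44 / 317 = 1.55659 exchanges/day

1.55659 exchanges/day


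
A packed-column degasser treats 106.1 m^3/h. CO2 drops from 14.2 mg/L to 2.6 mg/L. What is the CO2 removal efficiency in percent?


CO2_out / CO2_in = 2.6 / 14.2 = 0.18309859
Fraction remaining = 0.18309859
efficiency = (1 - 0.18309859) * 100 = 81.6901 %

81.6901 %


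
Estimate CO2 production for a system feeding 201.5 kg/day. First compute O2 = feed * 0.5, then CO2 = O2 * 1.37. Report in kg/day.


O2 = 201.5 * 0.5 = 100.75
CO2 = 100.75 * 1.37 = 138.0275

138.0275 kg/day


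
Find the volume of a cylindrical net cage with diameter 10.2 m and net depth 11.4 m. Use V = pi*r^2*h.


r = d/2 = 10.2/2 = 5.1 m
Base area = pi*r^2 = pi*5.1^2 = 81.712825 m^2
Volume = 81.712825 * 11.4 = 931.526 m^3

931.526 m^3


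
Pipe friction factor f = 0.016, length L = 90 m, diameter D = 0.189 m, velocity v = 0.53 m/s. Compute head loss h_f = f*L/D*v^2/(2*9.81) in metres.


v^2 = 0.53^2 = 0.2809 m^2/s^2
L/D = 90/0.189 = 476.19048
h_f = f*(L/D)*v^2/(2g) = 0.016 * 476.19048 * 0.2809 / 19.62 = 0.109082 m

0.109082 m


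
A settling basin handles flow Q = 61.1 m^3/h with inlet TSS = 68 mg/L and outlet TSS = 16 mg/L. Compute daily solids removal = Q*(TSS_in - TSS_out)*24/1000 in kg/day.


Concentration drop: TSS_in - TSS_out = 68 - 16 = 52 mg/L
Hourly solids removed = Q * dTSS = 61.1 m^3/h * 52 mg/L = 3177.2 g/h  (m^3/h * mg/L = g/h)
Daily solids removed = 3177.2 * 24 = 76252.8 g/day
Convert g to kg: 76252.8 / 1000 = 76.2528 kg/day

76.2528 kg/day


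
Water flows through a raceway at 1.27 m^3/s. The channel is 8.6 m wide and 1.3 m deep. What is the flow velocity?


Cross-sectional area = W * d = 8.6 * 1.3 = 11.18 m^2
Velocity = Q / A = 1.27 / 11.18 = 0.113596 m/s

0.113596 m/s


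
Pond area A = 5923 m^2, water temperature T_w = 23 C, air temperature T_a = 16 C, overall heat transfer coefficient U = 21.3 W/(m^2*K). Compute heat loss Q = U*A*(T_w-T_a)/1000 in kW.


Temperature difference dT = 23 - 16 = 7 K
Heat loss (W) = U * A * dT = 21.3 * 5923 * 7 = 883119.3 W
Convert to kW: 883119.3 / 1000 = 883.1193 kW

883.1193 kW


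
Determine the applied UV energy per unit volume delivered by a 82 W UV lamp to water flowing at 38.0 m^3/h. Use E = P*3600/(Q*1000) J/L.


Energy delivered per hour = 82 W * 3600 s = 295200 J/h
Volume treated per hour = 38.0 m^3/h * 1000 = 38000 L/h
dose = 295200 / 38000 = 7.76842 J/L

7.76842 J/L


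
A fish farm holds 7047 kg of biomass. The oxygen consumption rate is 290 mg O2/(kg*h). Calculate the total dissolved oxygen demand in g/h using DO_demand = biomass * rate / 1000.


Total O2 consumption (mg/h) = 7047 kg * 290 mg/(kg*h) = 2043630 mg/h
Convert to g/h: 2043630 / 1000 = 2043.63 g/h

2043.63 g/h


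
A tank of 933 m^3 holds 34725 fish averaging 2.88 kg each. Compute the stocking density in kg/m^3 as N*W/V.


Total biomass = 34725 fish * 2.88 kg = 100008 kg
Density = total biomass / volume = 100008 / 933 = 107.19 kg/m^3

107.19 kg/m^3


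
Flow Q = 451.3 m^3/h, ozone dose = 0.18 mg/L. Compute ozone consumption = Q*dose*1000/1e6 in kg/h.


O3 demand (mg/h) = Q * dose * 1000 = 451.3 * 0.18 * 1000 = 81234 mg/h
Convert mg to kg: 81234 / 1e6 = 0.081234 kg/h

0.081234 kg/h


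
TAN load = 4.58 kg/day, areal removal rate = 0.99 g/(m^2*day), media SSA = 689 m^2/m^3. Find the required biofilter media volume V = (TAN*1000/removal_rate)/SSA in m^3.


A = 4.58*1000 / 0.99 = 4626.2626 m^2
V = 4626.2626 / 689 = 6.71446

6.71446 m^3


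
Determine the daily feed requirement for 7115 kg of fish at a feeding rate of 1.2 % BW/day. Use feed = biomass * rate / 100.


Feeding rate fraction = 1.2% / 100 = 0.012
Daily feed = 7115 kg * 0.012 = 85.38 kg/day

85.38 kg/day


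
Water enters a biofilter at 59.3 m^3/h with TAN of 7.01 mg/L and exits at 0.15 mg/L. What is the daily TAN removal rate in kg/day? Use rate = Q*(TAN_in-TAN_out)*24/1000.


Concentration drop: TAN_in - TAN_out = 7.01 - 0.15 = 6.86 mg/L
Hourly TAN removed = Q * dTAN = 59.3 m^3/h * 6.86 mg/L = 406.798 g/h  (m^3/h * mg/L = g/h)
Daily TAN removed = 406.798 * 24 = 9763.152 g/day
Convert to kg/day: 9763.152 / 1000 = 9.763152 kg/day

9.763152 kg/day


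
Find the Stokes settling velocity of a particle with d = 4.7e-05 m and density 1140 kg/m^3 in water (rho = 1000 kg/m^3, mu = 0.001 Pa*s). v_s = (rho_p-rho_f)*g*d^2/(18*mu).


Density difference: rho_p - rho_f = 1140 - 1000 = 140 kg/m^3
d^2 = (4.7e-05)^2 = 2.209e-09 m^2
Numerator = (rho_p - rho_f) * g * d^2 = 140 * 9.81 * 2.209e-09 = 3.0338406e-06
Denominator = 18 * mu = 18 * 0.001 = 0.018
v_s = 3.0338406e-06 / 0.018 = 1.68547e-04 m/s
Check: Re = rho_f * v_s * d / mu = 1000 * 1.68547e-04 * 4.7e-05 / 0.001 = 0.00792 < 1, so Stokes' law applies.

1.68547e-04 m/s


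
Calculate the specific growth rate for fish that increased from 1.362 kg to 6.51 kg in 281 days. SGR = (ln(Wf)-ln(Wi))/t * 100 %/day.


ln(W_f) = ln(6.51) = 1.8733395
ln(W_i) = ln(1.362) = 0.30895421
ln(W_f) - ln(W_i) = 1.8733395 - 0.30895421 = 1.5643853
SGR = 1.5643853 / 281 * 100 = 0.556721 %/day

0.556721 %/day


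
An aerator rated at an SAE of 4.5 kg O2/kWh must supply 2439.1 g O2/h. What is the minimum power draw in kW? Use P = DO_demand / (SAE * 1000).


SAE in g O2/kWh = 4.5 * 1000 = 4500 g/kWh
P = DO_demand / SAE_g = 2439.1 / 4500 = 0.542022 kW

0.542022 kW


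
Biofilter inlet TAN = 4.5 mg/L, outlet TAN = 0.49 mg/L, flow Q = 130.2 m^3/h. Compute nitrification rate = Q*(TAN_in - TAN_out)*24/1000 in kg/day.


Concentration drop: TAN_in - TAN_out = 4.5 - 0.49 = 4.01 mg/L
Hourly TAN removed = Q * dTAN = 130.2 m^3/h * 4.01 mg/L = 522.102 g/h  (m^3/h * mg/L = g/h)
Daily TAN removed = 522.102 * 24 = 12530.448 g/day
Convert to kg/day: 12530.448 / 1000 = 12.530448 kg/day

12.530448 kg/day


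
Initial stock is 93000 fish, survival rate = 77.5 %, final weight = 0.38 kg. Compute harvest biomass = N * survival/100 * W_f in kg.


Survivors = 93000 * 77.5/100 = 72075 fish
Harvest biomass = survivors * W_f = 72075 * 0.38 = 27388.5 kg

27388.5 kg


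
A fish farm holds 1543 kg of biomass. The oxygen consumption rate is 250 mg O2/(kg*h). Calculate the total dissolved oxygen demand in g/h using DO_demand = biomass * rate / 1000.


Total O2 consumption (mg/h) = 1543 kg * 250 mg/(kg*h) = 385750 mg/h
Convert to g/h: 385750 / 1000 = 385.75 g/h

385.75 g/h


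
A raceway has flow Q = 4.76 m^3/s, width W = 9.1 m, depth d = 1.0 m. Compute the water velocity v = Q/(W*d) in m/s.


Cross-sectional area = W * d = 9.1 * 1.0 = 9.1 m^2
Velocity = Q / A = 4.76 / 9.1 = 0.523077 m/s

0.523077 m/s


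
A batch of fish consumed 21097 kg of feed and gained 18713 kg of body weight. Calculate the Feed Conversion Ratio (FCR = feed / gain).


FCR = feed consumed / weight gained
FCR = 21097 kg / 18713 kg = 1.1274

1.1274


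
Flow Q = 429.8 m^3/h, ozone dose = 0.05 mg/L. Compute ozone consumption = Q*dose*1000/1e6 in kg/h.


O3 demand (mg/h) = Q * dose * 1000 = 429.8 * 0.05 * 1000 = 21490 mg/h
Convert mg to kg: 21490 / 1e6 = 0.02149 kg/h

0.02149 kg/h


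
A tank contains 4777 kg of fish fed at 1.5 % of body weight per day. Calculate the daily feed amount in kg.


Feeding rate fraction = 1.5% / 100 = 0.015
Daily feed = 4777 kg * 0.015 = 71.655 kg/day

71.655 kg/day


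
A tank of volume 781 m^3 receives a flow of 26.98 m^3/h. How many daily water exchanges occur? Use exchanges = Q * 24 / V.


Daily flow volume = 26.98 m^3/h * 24 h = 647.52 m^3/day
Exchanges = daily flow / tank volume = 647.52 / 781 = 0.829091 exchanges/day

0.829091 exchanges/day


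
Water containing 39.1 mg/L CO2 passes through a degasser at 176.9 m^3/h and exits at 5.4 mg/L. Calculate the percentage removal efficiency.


CO2_out / CO2_in = 5.4 / 39.1 = 0.13810742
Fraction remaining = 0.13810742
efficiency = (1 - 0.13810742) * 100 = 86.1893 %

86.1893 %


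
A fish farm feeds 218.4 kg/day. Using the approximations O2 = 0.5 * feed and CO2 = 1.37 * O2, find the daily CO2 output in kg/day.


O2 = 218.4 * 0.5 = 109.2
CO2 = 109.2 * 1.37 = 149.604

149.604 kg/day


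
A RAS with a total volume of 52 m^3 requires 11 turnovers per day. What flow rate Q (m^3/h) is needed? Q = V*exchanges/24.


Daily recirculation volume = 52 m^3 * 11 = 572 m^3/day
Flow rate Q = daily volume / 24 h = 572 / 24 = 23.8333 m^3/h

23.8333 m^3/h


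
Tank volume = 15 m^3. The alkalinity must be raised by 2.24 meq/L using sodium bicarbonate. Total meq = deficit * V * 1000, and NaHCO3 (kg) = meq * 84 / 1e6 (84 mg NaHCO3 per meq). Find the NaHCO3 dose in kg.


Tank volume in L = 15 m^3 * 1000 = 15000 L
Total meq required = 2.24 meq/L * 15000 L = 33600 meq
NaHCO3 mass = 33600 meq * 84 mg/meq / 1e6 = 2.8224 kg

2.8224 kg


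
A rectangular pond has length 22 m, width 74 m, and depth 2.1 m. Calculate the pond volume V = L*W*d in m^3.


Base area = L * W = 22 * 74 = 1628 m^2
Volume = area * depth = 1628 * 2.1 = 3418.8 m^3

3418.8 m^3


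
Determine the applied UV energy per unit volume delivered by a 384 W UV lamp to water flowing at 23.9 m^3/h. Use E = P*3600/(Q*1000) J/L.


Energy delivered per hour = 384 W * 3600 s = 1382400 J/h
Volume treated per hour = 23.9 m^3/h * 1000 = 23900 L/h
dose = 1382400 / 23900 = 57.841 J/L

57.841 J/L


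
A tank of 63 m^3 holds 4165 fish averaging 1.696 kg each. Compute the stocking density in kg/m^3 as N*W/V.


Total biomass = 4165 fish * 1.696 kg = 7063.84 kg
Density = total biomass / volume = 7063.84 / 63 = 112.124 kg/m^3

112.124 kg/m^3


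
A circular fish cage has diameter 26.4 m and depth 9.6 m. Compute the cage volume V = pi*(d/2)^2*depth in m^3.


r = d/2 = 26.4/2 = 13.2 m
Base area = pi*r^2 = pi*13.2^2 = 547.3911 m^2
Volume = 547.3911 * 9.6 = 5254.95 m^3

5254.95 m^3


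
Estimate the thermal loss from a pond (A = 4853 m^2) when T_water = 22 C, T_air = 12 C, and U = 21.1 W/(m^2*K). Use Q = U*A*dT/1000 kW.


Temperature difference dT = 22 - 12 = 10 K
Heat loss (W) = U * A * dT = 21.1 * 4853 * 10 = 1023983 W
Convert to kW: 1023983 / 1000 = 1023.983 kW

1023.983 kW


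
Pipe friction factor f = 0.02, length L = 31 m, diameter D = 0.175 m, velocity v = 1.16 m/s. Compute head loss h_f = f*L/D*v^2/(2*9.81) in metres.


v^2 = 1.16^2 = 1.3456 m^2/s^2
L/D = 31/0.175 = 177.14286
h_f = f*(L/D)*v^2/(2g) = 0.02 * 177.14286 * 1.3456 / 19.62 = 0.24298 m

0.24298 m


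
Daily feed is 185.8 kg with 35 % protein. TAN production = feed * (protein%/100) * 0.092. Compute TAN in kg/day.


Protein in feed = 185.8 * 35/100 = 65.03 kg/day
TAN = protein * 0.092 = 65.03 * 0.092 = 5.98276 kg/day

5.98276 kg/day


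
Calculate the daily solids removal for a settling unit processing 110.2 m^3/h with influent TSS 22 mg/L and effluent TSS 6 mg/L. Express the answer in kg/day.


Concentration drop: TSS_in - TSS_out = 22 - 6 = 16 mg/L
Hourly solids removed = Q * dTSS = 110.2 m^3/h * 16 mg/L = 1763.2 g/h  (m^3/h * mg/L = g/h)
Daily solids removed = 1763.2 * 24 = 42316.8 g/day
Convert g to kg: 42316.8 / 1000 = 42.3168 kg/day

42.3168 kg/day


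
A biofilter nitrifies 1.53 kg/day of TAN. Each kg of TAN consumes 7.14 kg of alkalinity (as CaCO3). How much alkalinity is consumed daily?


Alkalinity factor: 7.14 kg CaCO3 consumed per kg TAN nitrified
alk = 1.53 kg TAN * 7.14 = 10.9242 kg CaCO3/day

10.9242 kg CaCO3/day


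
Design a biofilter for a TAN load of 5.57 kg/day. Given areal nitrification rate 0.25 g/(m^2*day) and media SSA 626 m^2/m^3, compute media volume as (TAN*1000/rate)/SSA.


A = 5.57*1000 / 0.25 = 22280 m^2
V = 22280 / 626 = 35.5911

35.5911 m^3


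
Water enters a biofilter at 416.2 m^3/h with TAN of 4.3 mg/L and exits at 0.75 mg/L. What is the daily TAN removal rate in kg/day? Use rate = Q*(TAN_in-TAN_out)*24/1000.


Concentration drop: TAN_in - TAN_out = 4.3 - 0.75 = 3.55 mg/L
Hourly TAN removed = Q * dTAN = 416.2 m^3/h * 3.55 mg/L = 1477.51 g/h  (m^3/h * mg/L = g/h)
Daily TAN removed = 1477.51 * 24 = 35460.24 g/day
Convert to kg/day: 35460.24 / 1000 = 35.46024 kg/day

35.46024 kg/day


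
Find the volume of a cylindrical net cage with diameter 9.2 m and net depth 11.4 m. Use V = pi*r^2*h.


r = d/2 = 9.2/2 = 4.6 m
Base area = pi*r^2 = pi*4.6^2 = 66.476101 m^2
Volume = 66.476101 * 11.4 = 757.828 m^3

757.828 m^3


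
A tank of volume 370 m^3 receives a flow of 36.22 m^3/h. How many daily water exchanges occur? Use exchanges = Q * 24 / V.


Daily flow volume = 36.22 m^3/h * 24 h = 869.28 m^3/day
Exchanges = daily flow / tank volume = 869.28 / 370 = 2.34941 exchanges/day

2.34941 exchanges/day


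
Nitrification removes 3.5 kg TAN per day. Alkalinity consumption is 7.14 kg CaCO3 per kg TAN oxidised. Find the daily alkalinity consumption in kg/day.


Alkalinity factor: 7.14 kg CaCO3 consumed per kg TAN nitrified
alk = 3.5 kg TAN * 7.14 = 24.99 kg CaCO3/day

24.99 kg CaCO3/day


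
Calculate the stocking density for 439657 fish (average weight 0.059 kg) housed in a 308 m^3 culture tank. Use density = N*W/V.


Total biomass = 439657 fish * 0.059 kg = 25939.763 kg
Density = total biomass / volume = 25939.763 / 308 = 84.22 kg/m^3

84.22 kg/m^3


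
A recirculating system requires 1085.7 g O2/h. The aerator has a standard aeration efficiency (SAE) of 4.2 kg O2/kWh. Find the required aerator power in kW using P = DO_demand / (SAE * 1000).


SAE in g O2/kWh = 4.2 * 1000 = 4200 g/kWh
P = DO_demand / SAE_g = 1085.7 / 4200 = 0.2585 kW

0.2585 kW


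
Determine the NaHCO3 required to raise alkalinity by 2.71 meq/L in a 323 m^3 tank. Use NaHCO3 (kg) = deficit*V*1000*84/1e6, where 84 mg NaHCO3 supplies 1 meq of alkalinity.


Tank volume in L = 323 m^3 * 1000 = 323000 L
Total meq required = 2.71 meq/L * 323000 L = 875330 meq
NaHCO3 mass = 875330 meq * 84 mg/meq / 1e6 = 73.5277 kg

73.5277 kg


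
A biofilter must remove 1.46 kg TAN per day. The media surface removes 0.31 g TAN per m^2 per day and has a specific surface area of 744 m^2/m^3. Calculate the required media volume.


A = 1.46*1000 / 0.31 = 4709.6774 m^2
V = 4709.6774 / 744 = 6.33021

6.33021 m^3


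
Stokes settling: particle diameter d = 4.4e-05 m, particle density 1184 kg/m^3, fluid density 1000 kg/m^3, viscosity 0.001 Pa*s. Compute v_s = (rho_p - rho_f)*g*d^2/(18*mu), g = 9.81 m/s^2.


Density difference: rho_p - rho_f = 1184 - 1000 = 184 kg/m^3
d^2 = (4.4e-05)^2 = 1.936e-09 m^2
Numerator = (rho_p - rho_f) * g * d^2 = 184 * 9.81 * 1.936e-09 = 3.4945574e-06
Denominator = 18 * mu = 18 * 0.001 = 0.018
v_s = 3.4945574e-06 / 0.018 = 1.94142e-04 m/s
Check: Re = rho_f * v_s * d / mu = 1000 * 1.94142e-04 * 4.4e-05 / 0.001 = 0.00854 < 1, so Stokes' law applies.

1.94142e-04 m/s


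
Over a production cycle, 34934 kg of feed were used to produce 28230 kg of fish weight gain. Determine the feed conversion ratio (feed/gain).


FCR = feed consumed / weight gained
FCR = 34934 kg / 28230 kg = 1.23748

1.23748


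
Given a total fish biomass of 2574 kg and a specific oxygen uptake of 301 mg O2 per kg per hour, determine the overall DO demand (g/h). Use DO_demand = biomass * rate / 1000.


Total O2 consumption (mg/h) = 2574 kg * 301 mg/(kg*h) = 774774 mg/h
Convert to g/h: 774774 / 1000 = 774.774 g/h

774.774 g/h


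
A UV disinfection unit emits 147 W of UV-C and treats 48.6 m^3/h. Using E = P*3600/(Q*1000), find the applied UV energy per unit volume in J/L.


Energy delivered per hour = 147 W * 3600 s = 529200 J/h
Volume treated per hour = 48.6 m^3/h * 1000 = 48600 L/h
dose = 529200 / 48600 = 10.8889 J/L

10.8889 J/L


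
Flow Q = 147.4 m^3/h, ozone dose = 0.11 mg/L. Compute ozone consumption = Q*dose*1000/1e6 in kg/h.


O3 demand (mg/h) = Q * dose * 1000 = 147.4 * 0.11 * 1000 = 16214 mg/h
Convert mg to kg: 16214 / 1e6 = 0.016214 kg/h

0.016214 kg/h


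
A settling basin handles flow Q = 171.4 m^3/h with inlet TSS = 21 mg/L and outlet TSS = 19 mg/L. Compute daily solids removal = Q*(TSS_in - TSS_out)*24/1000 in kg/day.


Concentration drop: TSS_in - TSS_out = 21 - 19 = 2 mg/L
Hourly solids removed = Q * dTSS = 171.4 m^3/h * 2 mg/L = 342.8 g/h  (m^3/h * mg/L = g/h)
Daily solids removed = 342.8 * 24 = 8227.2 g/day
Convert g to kg: 8227.2 / 1000 = 8.2272 kg/day

8.2272 kg/day


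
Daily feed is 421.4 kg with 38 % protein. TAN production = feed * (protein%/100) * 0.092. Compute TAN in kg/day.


Protein in feed = 421.4 * 38/100 = 160.132 kg/day
TAN = protein * 0.092 = 160.132 * 0.092 = 14.732144 kg/day

14.732144 kg/day


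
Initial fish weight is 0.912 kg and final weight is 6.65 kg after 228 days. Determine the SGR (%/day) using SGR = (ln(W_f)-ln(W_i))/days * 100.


ln(W_f) = ln(6.65) = 1.8946169
ln(W_i) = ln(0.912) = -0.092115289
ln(W_f) - ln(W_i) = 1.8946169 - -0.092115289 = 1.9867322
SGR = 1.9867322 / 228 * 100 = 0.871374 %/day

0.871374 %/day


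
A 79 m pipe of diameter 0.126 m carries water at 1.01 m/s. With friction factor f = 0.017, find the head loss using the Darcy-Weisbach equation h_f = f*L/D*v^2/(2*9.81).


v^2 = 1.01^2 = 1.0201 m^2/s^2
L/D = 79/0.126 = 626.98413
h_f = f*(L/D)*v^2/(2g) = 0.017 * 626.98413 * 1.0201 / 19.62 = 0.554178 m

0.554178 m


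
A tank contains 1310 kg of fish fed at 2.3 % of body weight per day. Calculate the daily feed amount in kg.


Feeding rate fraction = 2.3% / 100 = 0.023
Daily feed = 1310 kg * 0.023 = 30.13 kg/day

30.13 kg/day


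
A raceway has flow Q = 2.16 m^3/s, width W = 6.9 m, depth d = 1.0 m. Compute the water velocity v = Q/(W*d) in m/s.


Cross-sectional area = W * d = 6.9 * 1.0 = 6.9 m^2
Velocity = Q / A = 2.16 / 6.9 = 0.313043 m/s

0.313043 m/s


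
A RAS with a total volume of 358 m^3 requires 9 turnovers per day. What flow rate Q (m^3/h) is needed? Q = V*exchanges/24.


Daily recirculation volume = 358 m^3 * 9 = 3222 m^3/day
Flow rate Q = daily volume / 24 h = 3222 / 24 = 134.25 m^3/h

134.25 m^3/h


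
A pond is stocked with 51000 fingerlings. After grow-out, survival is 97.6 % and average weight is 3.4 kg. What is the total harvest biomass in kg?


Survivors = 51000 * 97.6/100 = 49776 fish
Harvest biomass = survivors * W_f = 49776 * 3.4 = 169238.4 kg

169238.4 kg


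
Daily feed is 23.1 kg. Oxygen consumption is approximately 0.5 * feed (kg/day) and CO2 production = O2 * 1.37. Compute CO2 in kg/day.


O2 = 23.1 * 0.5 = 11.55
CO2 = 11.55 * 1.37 = 15.8235

15.8235 kg/day


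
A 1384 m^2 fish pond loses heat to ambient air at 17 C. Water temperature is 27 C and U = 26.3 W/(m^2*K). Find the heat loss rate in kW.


Temperature difference dT = 27 - 17 = 10 K
Heat loss (W) = U * A * dT = 26.3 * 1384 * 10 = 363992 W
Convert to kW: 363992 / 1000 = 363.992 kW

363.992 kW


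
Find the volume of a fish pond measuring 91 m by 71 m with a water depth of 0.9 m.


Base area = L * W = 91 * 71 = 6461 m^2
Volume = area * depth = 6461 * 0.9 = 5814.9 m^3

5814.9 m^3


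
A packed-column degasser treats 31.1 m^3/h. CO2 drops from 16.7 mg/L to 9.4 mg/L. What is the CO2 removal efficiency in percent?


CO2_out / CO2_in = 9.4 / 16.7 = 0.56287425
Fraction remaining = 0.56287425
efficiency = (1 - 0.56287425) * 100 = 43.7126 %

43.7126 %


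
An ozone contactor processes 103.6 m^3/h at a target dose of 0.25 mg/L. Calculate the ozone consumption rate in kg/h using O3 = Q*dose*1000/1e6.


O3 demand (mg/h) = Q * dose * 1000 = 103.6 * 0.25 * 1000 = 25900 mg/h
Convert mg to kg: 25900 / 1e6 = 0.0259 kg/h

0.0259 kg/h


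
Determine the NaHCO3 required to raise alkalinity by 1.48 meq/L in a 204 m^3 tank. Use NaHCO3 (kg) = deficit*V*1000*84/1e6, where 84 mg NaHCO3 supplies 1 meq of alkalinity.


Tank volume in L = 204 m^3 * 1000 = 204000 L
Total meq required = 1.48 meq/L * 204000 L = 301920 meq
NaHCO3 mass = 301920 meq * 84 mg/meq / 1e6 = 25.3613 kg

25.3613 kg


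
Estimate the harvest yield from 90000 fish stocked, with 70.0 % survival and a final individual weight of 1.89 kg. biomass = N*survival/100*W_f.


Survivors = 90000 * 70.0/100 = 63000 fish
Harvest biomass = survivors * W_f = 63000 * 1.89 = 119070 kg

119070 kg


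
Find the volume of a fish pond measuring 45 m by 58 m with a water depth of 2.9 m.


Base area = L * W = 45 * 58 = 2610 m^2
Volume = area * depth = 2610 * 2.9 = 7569 m^3

7569 m^3


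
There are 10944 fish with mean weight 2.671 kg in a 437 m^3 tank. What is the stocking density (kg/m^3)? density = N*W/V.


Total biomass = 10944 fish * 2.671 kg = 29231.424 kg
Density = total biomass / volume = 29231.424 / 437 = 66.8911 kg/m^3

66.8911 kg/m^3


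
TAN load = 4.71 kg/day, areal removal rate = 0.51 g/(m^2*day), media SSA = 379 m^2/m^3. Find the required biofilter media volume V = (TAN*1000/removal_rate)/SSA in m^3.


A = 4.71*1000 / 0.51 = 9235.2941 m^2
V = 9235.2941 / 379 = 24.3675

24.3675 m^3


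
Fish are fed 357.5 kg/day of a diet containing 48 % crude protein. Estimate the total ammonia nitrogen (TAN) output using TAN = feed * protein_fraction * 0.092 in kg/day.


Protein in feed = 357.5 * 48/100 = 171.6 kg/day
TAN = protein * 0.092 = 171.6 * 0.092 = 15.7872 kg/day

15.7872 kg/day


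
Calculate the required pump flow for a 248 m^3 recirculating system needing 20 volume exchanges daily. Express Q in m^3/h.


Daily recirculation volume = 248 m^3 * 20 = 4960 m^3/day
Flow rate Q = daily volume / 24 h = 4960 / 24 = 206.667 m^3/h

206.667 m^3/h


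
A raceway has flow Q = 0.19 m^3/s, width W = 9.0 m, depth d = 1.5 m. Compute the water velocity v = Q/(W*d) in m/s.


Cross-sectional area = W * d = 9.0 * 1.5 = 13.5 m^2
Velocity = Q / A = 0.19 / 13.5 = 0.0140741 m/s

0.0140741 m/s


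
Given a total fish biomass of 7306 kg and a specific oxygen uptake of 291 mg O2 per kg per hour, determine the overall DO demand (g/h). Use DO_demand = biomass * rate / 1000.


Total O2 consumption (mg/h) = 7306 kg * 291 mg/(kg*h) = 2126046 mg/h
Convert to g/h: 2126046 / 1000 = 2126.046 g/h

2126.046 g/h


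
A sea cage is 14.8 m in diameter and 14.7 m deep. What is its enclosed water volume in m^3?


r = d/2 = 14.8/2 = 7.4 m
Base area = pi*r^2 = pi*7.4^2 = 172.03361 m^2
Volume = 172.03361 * 14.7 = 2528.89 m^3

2528.89 m^3


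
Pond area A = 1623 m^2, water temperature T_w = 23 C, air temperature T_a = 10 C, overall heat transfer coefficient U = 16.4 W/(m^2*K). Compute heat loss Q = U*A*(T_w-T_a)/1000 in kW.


Temperature difference dT = 23 - 10 = 13 K
Heat loss (W) = U * A * dT = 16.4 * 1623 * 13 = 346023.6 W
Convert to kW: 346023.6 / 1000 = 346.0236 kW

346.0236 kW


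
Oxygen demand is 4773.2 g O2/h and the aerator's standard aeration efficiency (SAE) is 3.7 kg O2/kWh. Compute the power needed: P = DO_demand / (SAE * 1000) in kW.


SAE in g O2/kWh = 3.7 * 1000 = 3700 g/kWh
P = DO_demand / SAE_g = 4773.2 / 3700 = 1.29005 kW

1.29005 kW


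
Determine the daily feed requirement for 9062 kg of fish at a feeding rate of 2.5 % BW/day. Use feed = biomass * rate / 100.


Feeding rate fraction = 2.5% / 100 = 0.025
Daily feed = 9062 kg * 0.025 = 226.55 kg/day

226.55 kg/day


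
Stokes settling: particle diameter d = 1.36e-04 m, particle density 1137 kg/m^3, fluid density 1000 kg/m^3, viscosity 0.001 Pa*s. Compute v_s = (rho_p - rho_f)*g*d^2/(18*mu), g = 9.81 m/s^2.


Density difference: rho_p - rho_f = 1137 - 1000 = 137 kg/m^3
d^2 = (1.36e-04)^2 = 1.8496e-08 m^2
Numerator = (rho_p - rho_f) * g * d^2 = 137 * 9.81 * 1.8496e-08 = 2.4858069e-05
Denominator = 18 * mu = 18 * 0.001 = 0.018
v_s = 2.4858069e-05 / 0.018 = 0.001381 m/s
Check: Re = rho_f * v_s * d / mu = 1000 * 0.001381 * 1.36e-04 / 0.001 = 0.188 < 1, so Stokes' law applies.

0.001381 m/s
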